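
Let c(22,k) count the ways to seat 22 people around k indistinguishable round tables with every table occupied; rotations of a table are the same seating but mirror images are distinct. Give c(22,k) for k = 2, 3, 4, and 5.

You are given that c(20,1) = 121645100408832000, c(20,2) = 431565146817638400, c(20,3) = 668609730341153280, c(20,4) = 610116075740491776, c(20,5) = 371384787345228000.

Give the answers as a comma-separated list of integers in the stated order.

186244810780170240000, 298631902863216384000, 284093315901811468800, 181664979520697076096

@21  (21,1):121645100408832000·20+0→2432902008176640000, (21,2):431565146817638400·20+121645100408832000→8752948036761600000, (21,3):668609730341153280·20+431565146817638400→13803759753640704000, (21,4):610116075740491776·20+668609730341153280→12870931245150988800, (21,5):371384787345228000·20+610116075740491776→8037811822645051776
@22  (22,2):8752948036761600000·21+2432902008176640000→186244810780170240000, (22,3):13803759753640704000·21+8752948036761600000→298631902863216384000, (22,4):12870931245150988800·21+13803759753640704000→284093315901811468800, (22,5):8037811822645051776·21+12870931245150988800→181664979520697076096
Read c(22,2) = 186244810780170240000, c(22,3) = 298631902863216384000, c(22,4) = 284093315901811468800, c(22,5) = 181664979520697076096.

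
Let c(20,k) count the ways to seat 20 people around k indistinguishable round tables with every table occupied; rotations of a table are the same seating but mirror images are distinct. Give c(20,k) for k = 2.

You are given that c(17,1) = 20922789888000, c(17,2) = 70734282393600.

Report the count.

431565146817638400

r18: T_18,1=17×20922789888000+0=355687428096000; T_18,2=17×70734282393600+20922789888000=1223405590579200
r19: T_19,1=18×355687428096000+0=6402373705728000; T_19,2=18×1223405590579200+355687428096000=22376988058521600
r20: T_20,2=19×22376988058521600+6402373705728000=431565146817638400
Read c(20,2) = 431565146817638400.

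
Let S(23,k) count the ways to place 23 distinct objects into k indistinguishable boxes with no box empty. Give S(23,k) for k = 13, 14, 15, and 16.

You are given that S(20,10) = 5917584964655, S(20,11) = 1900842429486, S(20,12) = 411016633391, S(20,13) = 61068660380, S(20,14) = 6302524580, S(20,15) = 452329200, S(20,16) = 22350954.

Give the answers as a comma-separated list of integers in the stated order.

401282560341390, 68629175807115, 8479404429331, 762361127264

[21] T[21,11]:11*1900842429486+5917584964655=26826851689001 · T[21,12]:12*411016633391+1900842429486=6833042030178 · T[21,13]:13*61068660380+411016633391=1204909218331 · T[21,14]:14*6302524580+61068660380=149304004500 · T[21,15]:15*452329200+6302524580=13087462580 · T[21,16]:16*22350954+452329200=809944464
[22] T[22,12]:12*6833042030178+26826851689001=108823356051137 · T[22,13]:13*1204909218331+6833042030178=22496861868481 · T[22,14]:14*149304004500+1204909218331=3295165281331 · T[22,15]:15*13087462580+149304004500=345615943200 · T[22,16]:16*809944464+13087462580=26046574004
[23] T[23,13]:13*22496861868481+108823356051137=401282560341390 · T[23,14]:14*3295165281331+22496861868481=68629175807115 · T[23,15]:15*345615943200+3295165281331=8479404429331 · T[23,16]:16*26046574004+345615943200=762361127264
Read S(23,13) = 401282560341390, S(23,14) = 68629175807115, S(23,15) = 8479404429331, S(23,16) = 762361127264.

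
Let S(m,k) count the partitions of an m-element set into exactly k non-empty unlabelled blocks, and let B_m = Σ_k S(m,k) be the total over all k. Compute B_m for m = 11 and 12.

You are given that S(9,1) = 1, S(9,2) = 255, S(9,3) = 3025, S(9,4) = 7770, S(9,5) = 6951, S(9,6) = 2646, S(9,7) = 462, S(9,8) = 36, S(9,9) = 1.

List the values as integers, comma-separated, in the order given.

r10: T_10,1=1×1+0=1; T_10,2=2×255+1=511; T_10,3=3×3025+255=9330; T_10,4=4×7770+3025=34105; T_10,5=5×6951+7770=42525; T_10,6=6×2646+6951=22827; T_10,7=7×462+2646=5880; T_10,8=8×36+462=750; T_10,9=9×1+36=45; T_10,10=10×0+1=1
r11: T_11,1=1×1+0=1; T_11,2=2×511+1=1023; T_11,3=3×9330+511=28501; T_11,4=4×34105+9330=145750; T_11,5=5×42525+34105=246730; T_11,6=6×22827+42525=179487; T_11,7=7×5880+22827=63987; T_11,8=8×750+5880=11880; T_11,9=9×45+750=1155; T_11,10=10×1+45=55; T_11,11=11×0+1=1
r12: T_12,1=1×1+0=1; T_12,2=2×1023+1=2047; T_12,3=3×28501+1023=86526; T_12,4=4×145750+28501=611501; T_12,5=5×246730+145750=1379400; T_12,6=6×179487+246730=1323652; T_12,7=7×63987+179487=627396; T_12,8=8×11880+63987=159027; T_12,9=9×1155+11880=22275; T_12,10=10×55+1155=1705; T_12,11=11×1+55=66; T_12,12=12×0+1=1
B_11 = ΣS(11,k) = 1+1023+28501+145750+246730+179487+63987+11880+1155+55+1 = 678570
B_12 = ΣS(12,k) = 1+2047+86526+611501+1379400+1323652+627396+159027+22275+1705+66+1 = 4213597

678570, 4213597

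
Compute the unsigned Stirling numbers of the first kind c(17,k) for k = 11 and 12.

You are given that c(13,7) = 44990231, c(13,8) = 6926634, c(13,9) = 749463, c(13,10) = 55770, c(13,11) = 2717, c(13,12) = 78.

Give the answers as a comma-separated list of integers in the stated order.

@14  (14,8):6926634·13+44990231→135036473, (14,9):749463·13+6926634→16669653, (14,10):55770·13+749463→1474473, (14,11):2717·13+55770→91091, (14,12):78·13+2717→3731
@15  (15,9):16669653·14+135036473→368411615, (15,10):1474473·14+16669653→37312275, (15,11):91091·14+1474473→2749747, (15,12):3731·14+91091→143325
@16  (16,10):37312275·15+368411615→928095740, (16,11):2749747·15+37312275→78558480, (16,12):143325·15+2749747→4899622
@17  (17,11):78558480·16+928095740→2185031420, (17,12):4899622·16+78558480→156952432
Read c(17,11) = 2185031420, c(17,12) = 156952432.

2185031420, 156952432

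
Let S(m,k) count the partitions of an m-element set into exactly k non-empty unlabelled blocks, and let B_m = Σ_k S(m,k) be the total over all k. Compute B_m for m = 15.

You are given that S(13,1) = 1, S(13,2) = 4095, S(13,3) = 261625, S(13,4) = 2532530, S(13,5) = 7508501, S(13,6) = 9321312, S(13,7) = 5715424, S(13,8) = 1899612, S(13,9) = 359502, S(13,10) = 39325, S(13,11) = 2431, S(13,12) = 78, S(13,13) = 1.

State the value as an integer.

1382958545

[14] T[14,1]:1*1+0=1 · T[14,2]:2*4095+1=8191 · T[14,3]:3*261625+4095=788970 · T[14,4]:4*2532530+261625=10391745 · T[14,5]:5*7508501+2532530=40075035 · T[14,6]:6*9321312+7508501=63436373 · T[14,7]:7*5715424+9321312=49329280 · T[14,8]:8*1899612+5715424=20912320 · T[14,9]:9*359502+1899612=5135130 · T[14,10]:10*39325+359502=752752 · T[14,11]:11*2431+39325=66066 · T[14,12]:12*78+2431=3367 · T[14,13]:13*1+78=91 · T[14,14]:14*0+1=1
[15] T[15,1]:1*1+0=1 · T[15,2]:2*8191+1=16383 · T[15,3]:3*788970+8191=2375101 · T[15,4]:4*10391745+788970=42355950 · T[15,5]:5*40075035+10391745=210766920 · T[15,6]:6*63436373+40075035=420693273 · T[15,7]:7*49329280+63436373=408741333 · T[15,8]:8*20912320+49329280=216627840 · T[15,9]:9*5135130+20912320=67128490 · T[15,10]:10*752752+5135130=12662650 · T[15,11]:11*66066+752752=1479478 · T[15,12]:12*3367+66066=106470 · T[15,13]:13*91+3367=4550 · T[15,14]:14*1+91=105 · T[15,15]:15*0+1=1
B_15 = ΣS(15,k) = 1+16383+2375101+42355950+210766920+420693273+408741333+216627840+67128490+12662650+1479478+106470+4550+105+1 = 1382958545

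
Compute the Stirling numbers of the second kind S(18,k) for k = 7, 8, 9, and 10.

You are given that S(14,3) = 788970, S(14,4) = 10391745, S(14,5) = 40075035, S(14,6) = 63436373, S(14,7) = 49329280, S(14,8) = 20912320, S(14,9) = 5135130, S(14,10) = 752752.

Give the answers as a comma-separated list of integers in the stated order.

[15] T[15,4]:4*10391745+788970=42355950 · T[15,5]:5*40075035+10391745=210766920 · T[15,6]:6*63436373+40075035=420693273 · T[15,7]:7*49329280+63436373=408741333 · T[15,8]:8*20912320+49329280=216627840 · T[15,9]:9*5135130+20912320=67128490 · T[15,10]:10*752752+5135130=12662650
[16] T[16,5]:5*210766920+42355950=1096190550 · T[16,6]:6*420693273+210766920=2734926558 · T[16,7]:7*408741333+420693273=3281882604 · T[16,8]:8*216627840+408741333=2141764053 · T[16,9]:9*67128490+216627840=820784250 · T[16,10]:10*12662650+67128490=193754990
[17] T[17,6]:6*2734926558+1096190550=17505749898 · T[17,7]:7*3281882604+2734926558=25708104786 · T[17,8]:8*2141764053+3281882604=20415995028 · T[17,9]:9*820784250+2141764053=9528822303 · T[17,10]:10*193754990+820784250=2758334150
[18] T[18,7]:7*25708104786+17505749898=197462483400 · T[18,8]:8*20415995028+25708104786=189036065010 · T[18,9]:9*9528822303+20415995028=106175395755 · T[18,10]:10*2758334150+9528822303=37112163803
Read S(18,7) = 197462483400, S(18,8) = 189036065010, S(18,9) = 106175395755, S(18,10) = 37112163803.

197462483400, 189036065010, 106175395755, 37112163803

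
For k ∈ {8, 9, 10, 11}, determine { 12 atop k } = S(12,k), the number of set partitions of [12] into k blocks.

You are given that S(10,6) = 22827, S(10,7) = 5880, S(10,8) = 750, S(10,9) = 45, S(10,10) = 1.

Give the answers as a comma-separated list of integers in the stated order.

159027, 22275, 1705, 66

row 11: T[11][7]=7·5880+22827=63987  T[11][8]=8·750+5880=11880  T[11][9]=9·45+750=1155  T[11][10]=10·1+45=55  T[11][11]=11·0+1=1
row 12: T[12][8]=8·11880+63987=159027  T[12][9]=9·1155+11880=22275  T[12][10]=10·55+1155=1705  T[12][11]=11·1+55=66
Read S(12,8) = 159027, S(12,9) = 22275, S(12,10) = 1705, S(12,11) = 66.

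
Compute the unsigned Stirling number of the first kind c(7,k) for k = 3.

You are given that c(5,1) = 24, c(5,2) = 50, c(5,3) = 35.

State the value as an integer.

@6  (6,2):50·5+24→274, (6,3):35·5+50→225
@7  (7,3):225·6+274→1624
Read c(7,3) = 1624.

1624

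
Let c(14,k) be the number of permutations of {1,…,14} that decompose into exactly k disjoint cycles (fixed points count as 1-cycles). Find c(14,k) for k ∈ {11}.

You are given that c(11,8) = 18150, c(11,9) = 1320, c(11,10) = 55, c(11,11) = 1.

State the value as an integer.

91091

i=12: T(12,9)=18150+11·1320=32670 | T(12,10)=1320+11·55=1925 | T(12,11)=55+11·1=66
i=13: T(13,10)=32670+12·1925=55770 | T(13,11)=1925+12·66=2717
i=14: T(14,11)=55770+13·2717=91091
Read c(14,11) = 91091.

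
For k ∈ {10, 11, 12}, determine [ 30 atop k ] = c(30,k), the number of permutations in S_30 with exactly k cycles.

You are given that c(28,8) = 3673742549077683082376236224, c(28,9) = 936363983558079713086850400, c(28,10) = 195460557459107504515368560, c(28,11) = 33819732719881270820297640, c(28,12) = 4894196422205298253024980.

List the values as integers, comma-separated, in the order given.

215760462268683520394805979744, 39539238727270799376544542000, 6097272817323042122728617800

r29: T_29,9=28×936363983558079713086850400+3673742549077683082376236224=29891934088703915048808047424; T_29,10=28×195460557459107504515368560+936363983558079713086850400=6409259592413089839517170080; T_29,11=28×33819732719881270820297640+195460557459107504515368560=1142413073615783087483702480; T_29,12=28×4894196422205298253024980+33819732719881270820297640=170857232541629621904997080
r30: T_30,10=29×6409259592413089839517170080+29891934088703915048808047424=215760462268683520394805979744; T_30,11=29×1142413073615783087483702480+6409259592413089839517170080=39539238727270799376544542000; T_30,12=29×170857232541629621904997080+1142413073615783087483702480=6097272817323042122728617800
Read c(30,10) = 215760462268683520394805979744, c(30,11) = 39539238727270799376544542000, c(30,12) = 6097272817323042122728617800.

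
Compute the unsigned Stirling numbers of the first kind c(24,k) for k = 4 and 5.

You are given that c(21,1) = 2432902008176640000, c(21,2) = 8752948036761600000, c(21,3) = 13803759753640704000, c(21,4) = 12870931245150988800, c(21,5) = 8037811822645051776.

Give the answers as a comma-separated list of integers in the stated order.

@22  (22,2):8752948036761600000·21+2432902008176640000→186244810780170240000, (22,3):13803759753640704000·21+8752948036761600000→298631902863216384000, (22,4):12870931245150988800·21+13803759753640704000→284093315901811468800, (22,5):8037811822645051776·21+12870931245150988800→181664979520697076096
@23  (23,3):298631902863216384000·22+186244810780170240000→6756146673770930688000, (23,4):284093315901811468800·22+298631902863216384000→6548684852703068697600, (23,5):181664979520697076096·22+284093315901811468800→4280722865357147142912
@24  (24,4):6548684852703068697600·23+6756146673770930688000→157375898285941510732800, (24,5):4280722865357147142912·23+6548684852703068697600→105005310755917452984576
Read c(24,4) = 157375898285941510732800, c(24,5) = 105005310755917452984576.

157375898285941510732800, 105005310755917452984576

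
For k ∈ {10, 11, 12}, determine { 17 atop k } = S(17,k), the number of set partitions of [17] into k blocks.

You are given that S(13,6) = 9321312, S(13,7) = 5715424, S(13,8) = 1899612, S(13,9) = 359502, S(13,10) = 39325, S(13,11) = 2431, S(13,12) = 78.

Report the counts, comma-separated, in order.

[14] T[14,7]:7*5715424+9321312=49329280 · T[14,8]:8*1899612+5715424=20912320 · T[14,9]:9*359502+1899612=5135130 · T[14,10]:10*39325+359502=752752 · T[14,11]:11*2431+39325=66066 · T[14,12]:12*78+2431=3367
[15] T[15,8]:8*20912320+49329280=216627840 · T[15,9]:9*5135130+20912320=67128490 · T[15,10]:10*752752+5135130=12662650 · T[15,11]:11*66066+752752=1479478 · T[15,12]:12*3367+66066=106470
[16] T[16,9]:9*67128490+216627840=820784250 · T[16,10]:10*12662650+67128490=193754990 · T[16,11]:11*1479478+12662650=28936908 · T[16,12]:12*106470+1479478=2757118
[17] T[17,10]:10*193754990+820784250=2758334150 · T[17,11]:11*28936908+193754990=512060978 · T[17,12]:12*2757118+28936908=62022324
Read S(17,10) = 2758334150, S(17,11) = 512060978, S(17,12) = 62022324.

2758334150, 512060978, 62022324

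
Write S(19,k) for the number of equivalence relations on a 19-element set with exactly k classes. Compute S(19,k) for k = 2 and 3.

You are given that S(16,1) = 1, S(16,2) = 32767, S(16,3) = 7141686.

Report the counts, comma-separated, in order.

262143, 193448101

r17: T_17,1=1×1+0=1; T_17,2=2×32767+1=65535; T_17,3=3×7141686+32767=21457825
r18: T_18,1=1×1+0=1; T_18,2=2×65535+1=131071; T_18,3=3×21457825+65535=64439010
r19: T_19,2=2×131071+1=262143; T_19,3=3×64439010+131071=193448101
Read S(19,2) = 262143, S(19,3) = 193448101.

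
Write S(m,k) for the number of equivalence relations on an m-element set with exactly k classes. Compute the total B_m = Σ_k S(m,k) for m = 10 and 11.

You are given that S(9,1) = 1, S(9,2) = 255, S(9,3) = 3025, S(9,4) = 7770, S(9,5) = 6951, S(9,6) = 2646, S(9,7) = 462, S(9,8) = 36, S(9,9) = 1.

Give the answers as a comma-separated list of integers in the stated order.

115975, 678570

[10] T[10,1]:1*1+0=1 · T[10,2]:2*255+1=511 · T[10,3]:3*3025+255=9330 · T[10,4]:4*7770+3025=34105 · T[10,5]:5*6951+7770=42525 · T[10,6]:6*2646+6951=22827 · T[10,7]:7*462+2646=5880 · T[10,8]:8*36+462=750 · T[10,9]:9*1+36=45 · T[10,10]:10*0+1=1
[11] T[11,1]:1*1+0=1 · T[11,2]:2*511+1=1023 · T[11,3]:3*9330+511=28501 · T[11,4]:4*34105+9330=145750 · T[11,5]:5*42525+34105=246730 · T[11,6]:6*22827+42525=179487 · T[11,7]:7*5880+22827=63987 · T[11,8]:8*750+5880=11880 · T[11,9]:9*45+750=1155 · T[11,10]:10*1+45=55 · T[11,11]:11*0+1=1
B_10 = ΣS(10,k) = 1+511+9330+34105+42525+22827+5880+750+45+1 = 115975
B_11 = ΣS(11,k) = 1+1023+28501+145750+246730+179487+63987+11880+1155+55+1 = 678570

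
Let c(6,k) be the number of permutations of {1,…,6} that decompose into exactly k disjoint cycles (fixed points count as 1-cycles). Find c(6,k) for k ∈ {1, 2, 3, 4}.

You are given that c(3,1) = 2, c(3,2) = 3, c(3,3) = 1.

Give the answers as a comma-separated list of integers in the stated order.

@4  (4,1):2·3+0→6, (4,2):3·3+2→11, (4,3):1·3+3→6, (4,4):0·3+1→1
@5  (5,1):6·4+0→24, (5,2):11·4+6→50, (5,3):6·4+11→35, (5,4):1·4+6→10
@6  (6,1):24·5+0→120, (6,2):50·5+24→274, (6,3):35·5+50→225, (6,4):10·5+35→85
Read c(6,1) = 120, c(6,2) = 274, c(6,3) = 225, c(6,4) = 85.

120, 274, 225, 85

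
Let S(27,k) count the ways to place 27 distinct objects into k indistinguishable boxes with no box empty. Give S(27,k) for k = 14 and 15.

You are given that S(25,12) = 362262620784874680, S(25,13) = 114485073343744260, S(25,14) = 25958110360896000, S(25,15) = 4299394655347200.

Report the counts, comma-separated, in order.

8541149231801585700, 1834634071262848260

i=26: T(26,13)=362262620784874680+13·114485073343744260=1850568574253550060 | T(26,14)=114485073343744260+14·25958110360896000=477898618396288260 | T(26,15)=25958110360896000+15·4299394655347200=90449030191104000
i=27: T(27,14)=1850568574253550060+14·477898618396288260=8541149231801585700 | T(27,15)=477898618396288260+15·90449030191104000=1834634071262848260
Read S(27,14) = 8541149231801585700, S(27,15) = 1834634071262848260.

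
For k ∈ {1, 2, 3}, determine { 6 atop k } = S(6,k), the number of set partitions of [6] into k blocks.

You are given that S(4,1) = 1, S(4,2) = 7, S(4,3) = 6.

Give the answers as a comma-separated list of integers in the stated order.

1, 31, 90

row 5: T[5][1]=1·1+0=1  T[5][2]=2·7+1=15  T[5][3]=3·6+7=25
row 6: T[6][1]=1·1+0=1  T[6][2]=2·15+1=31  T[6][3]=3·25+15=90
Read S(6,1) = 1, S(6,2) = 31, S(6,3) = 90.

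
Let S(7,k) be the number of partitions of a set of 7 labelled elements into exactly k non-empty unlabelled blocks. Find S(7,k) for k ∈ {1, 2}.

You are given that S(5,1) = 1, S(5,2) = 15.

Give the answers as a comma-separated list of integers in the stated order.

i=6: T(6,1)=0+1·1=1 | T(6,2)=1+2·15=31
i=7: T(7,1)=0+1·1=1 | T(7,2)=1+2·31=63
Read S(7,1) = 1, S(7,2) = 63.

1, 63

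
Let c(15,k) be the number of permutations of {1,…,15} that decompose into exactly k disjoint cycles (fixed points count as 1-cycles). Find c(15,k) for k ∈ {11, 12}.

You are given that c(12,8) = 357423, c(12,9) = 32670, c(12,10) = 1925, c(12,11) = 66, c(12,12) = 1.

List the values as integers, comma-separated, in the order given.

2749747, 143325

row 13: T[13][9]=12·32670+357423=749463  T[13][10]=12·1925+32670=55770  T[13][11]=12·66+1925=2717  T[13][12]=12·1+66=78
row 14: T[14][10]=13·55770+749463=1474473  T[14][11]=13·2717+55770=91091  T[14][12]=13·78+2717=3731
row 15: T[15][11]=14·91091+1474473=2749747  T[15][12]=14·3731+91091=143325
Read c(15,11) = 2749747, c(15,12) = 143325.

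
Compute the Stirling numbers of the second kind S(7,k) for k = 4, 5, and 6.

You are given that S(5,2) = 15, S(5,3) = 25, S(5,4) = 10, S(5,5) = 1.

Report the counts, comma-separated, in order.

350, 140, 21

i=6: T(6,3)=15+3·25=90 | T(6,4)=25+4·10=65 | T(6,5)=10+5·1=15 | T(6,6)=1+6·0=1
i=7: T(7,4)=90+4·65=350 | T(7,5)=65+5·15=140 | T(7,6)=15+6·1=21
Read S(7,4) = 350, S(7,5) = 140, S(7,6) = 21.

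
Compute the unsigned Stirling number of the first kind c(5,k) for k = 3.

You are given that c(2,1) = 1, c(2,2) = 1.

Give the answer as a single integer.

@3  (3,1):1·2+0→2, (3,2):1·2+1→3, (3,3):0·2+1→1
@4  (4,2):3·3+2→11, (4,3):1·3+3→6
@5  (5,3):6·4+11→35
Read c(5,3) = 35.

35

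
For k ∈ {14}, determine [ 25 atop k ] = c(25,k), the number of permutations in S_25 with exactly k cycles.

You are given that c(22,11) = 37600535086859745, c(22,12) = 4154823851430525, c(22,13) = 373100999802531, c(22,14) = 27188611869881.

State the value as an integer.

1246200069070215000

r23: T_23,12=22×4154823851430525+37600535086859745=129006659818331295; T_23,13=22×373100999802531+4154823851430525=12363045847086207; T_23,14=22×27188611869881+373100999802531=971250460939913
r24: T_24,13=23×12363045847086207+129006659818331295=413356714301314056; T_24,14=23×971250460939913+12363045847086207=34701806448704206
r25: T_25,14=24×34701806448704206+413356714301314056=1246200069070215000
Read c(25,14) = 1246200069070215000.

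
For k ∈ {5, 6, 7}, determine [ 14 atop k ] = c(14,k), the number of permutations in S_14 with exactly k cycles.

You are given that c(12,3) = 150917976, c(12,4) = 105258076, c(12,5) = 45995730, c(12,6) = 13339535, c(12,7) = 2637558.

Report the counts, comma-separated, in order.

i=13: T(13,4)=150917976+12·105258076=1414014888 | T(13,5)=105258076+12·45995730=657206836 | T(13,6)=45995730+12·13339535=206070150 | T(13,7)=13339535+12·2637558=44990231
i=14: T(14,5)=1414014888+13·657206836=9957703756 | T(14,6)=657206836+13·206070150=3336118786 | T(14,7)=206070150+13·44990231=790943153
Read c(14,5) = 9957703756, c(14,6) = 3336118786, c(14,7) = 790943153.

9957703756, 3336118786, 790943153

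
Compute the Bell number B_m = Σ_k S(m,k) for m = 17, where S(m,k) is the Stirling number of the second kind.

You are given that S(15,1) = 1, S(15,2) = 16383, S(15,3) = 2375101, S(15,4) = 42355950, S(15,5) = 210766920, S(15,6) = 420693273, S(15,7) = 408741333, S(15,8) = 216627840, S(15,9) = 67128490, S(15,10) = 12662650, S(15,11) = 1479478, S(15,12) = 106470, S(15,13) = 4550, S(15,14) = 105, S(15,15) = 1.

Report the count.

r16: T_16,1=1×1+0=1; T_16,2=2×16383+1=32767; T_16,3=3×2375101+16383=7141686; T_16,4=4×42355950+2375101=171798901; T_16,5=5×210766920+42355950=1096190550; T_16,6=6×420693273+210766920=2734926558; T_16,7=7×408741333+420693273=3281882604; T_16,8=8×216627840+408741333=2141764053; T_16,9=9×67128490+216627840=820784250; T_16,10=10×12662650+67128490=193754990; T_16,11=11×1479478+12662650=28936908; T_16,12=12×106470+1479478=2757118; T_16,13=13×4550+106470=165620; T_16,14=14×105+4550=6020; T_16,15=15×1+105=120; T_16,16=16×0+1=1
r17: T_17,1=1×1+0=1; T_17,2=2×32767+1=65535; T_17,3=3×7141686+32767=21457825; T_17,4=4×171798901+7141686=694337290; T_17,5=5×1096190550+171798901=5652751651; T_17,6=6×2734926558+1096190550=17505749898; T_17,7=7×3281882604+2734926558=25708104786; T_17,8=8×2141764053+3281882604=20415995028; T_17,9=9×820784250+2141764053=9528822303; T_17,10=10×193754990+820784250=2758334150; T_17,11=11×28936908+193754990=512060978; T_17,12=12×2757118+28936908=62022324; T_17,13=13×165620+2757118=4910178; T_17,14=14×6020+165620=249900; T_17,15=15×120+6020=7820; T_17,16=16×1+120=136; T_17,17=17×0+1=1
B_17 = ΣS(17,k) = 1+65535+21457825+694337290+5652751651+17505749898+25708104786+20415995028+9528822303+2758334150+512060978+62022324+4910178+249900+7820+136+1 = 82864869804

82864869804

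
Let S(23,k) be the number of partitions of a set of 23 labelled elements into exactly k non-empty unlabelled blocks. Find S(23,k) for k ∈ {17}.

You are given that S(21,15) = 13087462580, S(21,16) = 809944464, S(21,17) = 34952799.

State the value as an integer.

r22: T_22,16=16×809944464+13087462580=26046574004; T_22,17=17×34952799+809944464=1404142047
r23: T_23,17=17×1404142047+26046574004=49916988803
Read S(23,17) = 49916988803.

49916988803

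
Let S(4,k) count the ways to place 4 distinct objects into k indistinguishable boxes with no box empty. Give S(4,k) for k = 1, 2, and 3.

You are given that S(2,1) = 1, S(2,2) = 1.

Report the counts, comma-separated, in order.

r3: T_3,1=1×1+0=1; T_3,2=2×1+1=3; T_3,3=3×0+1=1
r4: T_4,1=1×1+0=1; T_4,2=2×3+1=7; T_4,3=3×1+3=6
Read S(4,1) = 1, S(4,2) = 7, S(4,3) = 6.

1, 7, 6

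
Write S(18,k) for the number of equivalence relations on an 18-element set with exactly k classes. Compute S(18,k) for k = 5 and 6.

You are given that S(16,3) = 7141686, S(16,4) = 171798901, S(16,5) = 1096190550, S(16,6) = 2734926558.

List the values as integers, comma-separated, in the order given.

28958095545, 110687251039

r17: T_17,4=4×171798901+7141686=694337290; T_17,5=5×1096190550+171798901=5652751651; T_17,6=6×2734926558+1096190550=17505749898
r18: T_18,5=5×5652751651+694337290=28958095545; T_18,6=6×17505749898+5652751651=110687251039
Read S(18,5) = 28958095545, S(18,6) = 110687251039.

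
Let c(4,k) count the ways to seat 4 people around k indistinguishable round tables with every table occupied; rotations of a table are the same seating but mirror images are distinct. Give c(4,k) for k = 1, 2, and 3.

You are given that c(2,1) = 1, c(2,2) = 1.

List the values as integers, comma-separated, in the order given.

6, 11, 6

r3: T_3,1=2×1+0=2; T_3,2=2×1+1=3; T_3,3=2×0+1=1
r4: T_4,1=3×2+0=6; T_4,2=3×3+2=11; T_4,3=3×1+3=6
Read c(4,1) = 6, c(4,2) = 11, c(4,3) = 6.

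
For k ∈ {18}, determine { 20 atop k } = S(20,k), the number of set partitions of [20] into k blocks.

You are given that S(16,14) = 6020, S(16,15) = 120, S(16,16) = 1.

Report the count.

15675

i=17: T(17,15)=6020+15·120=7820 | T(17,16)=120+16·1=136 | T(17,17)=1+17·0=1
i=18: T(18,16)=7820+16·136=9996 | T(18,17)=136+17·1=153 | T(18,18)=1+18·0=1
i=19: T(19,17)=9996+17·153=12597 | T(19,18)=153+18·1=171
i=20: T(20,18)=12597+18·171=15675
Read S(20,18) = 15675.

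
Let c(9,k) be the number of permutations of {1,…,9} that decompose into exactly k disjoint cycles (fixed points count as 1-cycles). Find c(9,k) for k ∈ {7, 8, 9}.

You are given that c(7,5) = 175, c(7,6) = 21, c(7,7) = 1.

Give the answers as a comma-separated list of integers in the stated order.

546, 36, 1

@8  (8,6):21·7+175→322, (8,7):1·7+21→28, (8,8):0·7+1→1
@9  (9,7):28·8+322→546, (9,8):1·8+28→36, (9,9):0·8+1→1
Read c(9,7) = 546, c(9,8) = 36, c(9,9) = 1.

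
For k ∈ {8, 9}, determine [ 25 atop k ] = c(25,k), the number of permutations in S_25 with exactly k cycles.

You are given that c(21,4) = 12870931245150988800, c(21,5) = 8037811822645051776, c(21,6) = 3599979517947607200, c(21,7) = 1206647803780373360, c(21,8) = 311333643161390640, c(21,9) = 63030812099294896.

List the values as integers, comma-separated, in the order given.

145901905527662649288000, 34218695959407148992880

@22  (22,5):8037811822645051776·21+12870931245150988800→181664979520697076096, (22,6):3599979517947607200·21+8037811822645051776→83637381699544802976, (22,7):1206647803780373360·21+3599979517947607200→28939583397335447760, (22,8):311333643161390640·21+1206647803780373360→7744654310169576800, (22,9):63030812099294896·21+311333643161390640→1634980697246583456
@23  (23,6):83637381699544802976·22+181664979520697076096→2021687376910682741568, (23,7):28939583397335447760·22+83637381699544802976→720308216440924653696, (23,8):7744654310169576800·22+28939583397335447760→199321978221066137360, (23,9):1634980697246583456·22+7744654310169576800→43714229649594412832
@24  (24,7):720308216440924653696·23+2021687376910682741568→18588776355051949776576, (24,8):199321978221066137360·23+720308216440924653696→5304713715525445812976, (24,9):43714229649594412832·23+199321978221066137360→1204749260161737632496
@25  (25,8):5304713715525445812976·24+18588776355051949776576→145901905527662649288000, (25,9):1204749260161737632496·24+5304713715525445812976→34218695959407148992880
Read c(25,8) = 145901905527662649288000, c(25,9) = 34218695959407148992880.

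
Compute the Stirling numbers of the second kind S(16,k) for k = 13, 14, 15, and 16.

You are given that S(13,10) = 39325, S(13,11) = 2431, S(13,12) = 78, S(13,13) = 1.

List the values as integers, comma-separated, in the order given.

i=14: T(14,11)=39325+11·2431=66066 | T(14,12)=2431+12·78=3367 | T(14,13)=78+13·1=91 | T(14,14)=1+14·0=1
i=15: T(15,12)=66066+12·3367=106470 | T(15,13)=3367+13·91=4550 | T(15,14)=91+14·1=105 | T(15,15)=1+15·0=1
i=16: T(16,13)=106470+13·4550=165620 | T(16,14)=4550+14·105=6020 | T(16,15)=105+15·1=120 | T(16,16)=1+16·0=1
Read S(16,13) = 165620, S(16,14) = 6020, S(16,15) = 120, S(16,16) = 1.

165620, 6020, 120, 1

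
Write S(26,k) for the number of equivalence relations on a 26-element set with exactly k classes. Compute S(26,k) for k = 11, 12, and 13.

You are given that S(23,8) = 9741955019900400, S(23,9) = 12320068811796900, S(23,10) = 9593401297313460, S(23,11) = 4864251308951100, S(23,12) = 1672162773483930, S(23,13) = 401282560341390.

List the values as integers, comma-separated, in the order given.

10029078340998476760, 5149507353856958820, 1850568574253550060

r24: T_24,9=9×12320068811796900+9741955019900400=120622574326072500; T_24,10=10×9593401297313460+12320068811796900=108254081784931500; T_24,11=11×4864251308951100+9593401297313460=63100165695775560; T_24,12=12×1672162773483930+4864251308951100=24930204590758260; T_24,13=13×401282560341390+1672162773483930=6888836057922000
r25: T_25,10=10×108254081784931500+120622574326072500=1203163392175387500; T_25,11=11×63100165695775560+108254081784931500=802355904438462660; T_25,12=12×24930204590758260+63100165695775560=362262620784874680; T_25,13=13×6888836057922000+24930204590758260=114485073343744260
r26: T_26,11=11×802355904438462660+1203163392175387500=10029078340998476760; T_26,12=12×362262620784874680+802355904438462660=5149507353856958820; T_26,13=13×114485073343744260+362262620784874680=1850568574253550060
Read S(26,11) = 10029078340998476760, S(26,12) = 5149507353856958820, S(26,13) = 1850568574253550060.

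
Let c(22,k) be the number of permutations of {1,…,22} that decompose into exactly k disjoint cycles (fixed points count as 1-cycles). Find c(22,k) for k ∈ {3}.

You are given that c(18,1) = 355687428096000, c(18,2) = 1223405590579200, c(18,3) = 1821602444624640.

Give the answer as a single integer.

298631902863216384000

[19] T[19,1]:18*355687428096000+0=6402373705728000 · T[19,2]:18*1223405590579200+355687428096000=22376988058521600 · T[19,3]:18*1821602444624640+1223405590579200=34012249593822720
[20] T[20,1]:19*6402373705728000+0=121645100408832000 · T[20,2]:19*22376988058521600+6402373705728000=431565146817638400 · T[20,3]:19*34012249593822720+22376988058521600=668609730341153280
[21] T[21,2]:20*431565146817638400+121645100408832000=8752948036761600000 · T[21,3]:20*668609730341153280+431565146817638400=13803759753640704000
[22] T[22,3]:21*13803759753640704000+8752948036761600000=298631902863216384000
Read c(22,3) = 298631902863216384000.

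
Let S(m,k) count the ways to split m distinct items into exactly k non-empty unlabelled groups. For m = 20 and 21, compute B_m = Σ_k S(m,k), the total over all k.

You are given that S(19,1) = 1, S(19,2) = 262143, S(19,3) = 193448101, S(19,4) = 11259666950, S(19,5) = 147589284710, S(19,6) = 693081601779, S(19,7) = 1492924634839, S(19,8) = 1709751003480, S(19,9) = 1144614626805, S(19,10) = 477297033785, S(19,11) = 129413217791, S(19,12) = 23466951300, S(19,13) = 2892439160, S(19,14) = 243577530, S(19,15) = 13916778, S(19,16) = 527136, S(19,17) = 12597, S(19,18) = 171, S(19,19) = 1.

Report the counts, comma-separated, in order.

51724158235372, 474869816156751

[20] T[20,1]:1*1+0=1 · T[20,2]:2*262143+1=524287 · T[20,3]:3*193448101+262143=580606446 · T[20,4]:4*11259666950+193448101=45232115901 · T[20,5]:5*147589284710+11259666950=749206090500 · T[20,6]:6*693081601779+147589284710=4306078895384 · T[20,7]:7*1492924634839+693081601779=11143554045652 · T[20,8]:8*1709751003480+1492924634839=15170932662679 · T[20,9]:9*1144614626805+1709751003480=12011282644725 · T[20,10]:10*477297033785+1144614626805=5917584964655 · T[20,11]:11*129413217791+477297033785=1900842429486 · T[20,12]:12*23466951300+129413217791=411016633391 · T[20,13]:13*2892439160+23466951300=61068660380 · T[20,14]:14*243577530+2892439160=6302524580 · T[20,15]:15*13916778+243577530=452329200 · T[20,16]:16*527136+13916778=22350954 · T[20,17]:17*12597+527136=741285 · T[20,18]:18*171+12597=15675 · T[20,19]:19*1+171=190 · T[20,20]:20*0+1=1
[21] T[21,1]:1*1+0=1 · T[21,2]:2*524287+1=1048575 · T[21,3]:3*580606446+524287=1742343625 · T[21,4]:4*45232115901+580606446=181509070050 · T[21,5]:5*749206090500+45232115901=3791262568401 · T[21,6]:6*4306078895384+749206090500=26585679462804 · T[21,7]:7*11143554045652+4306078895384=82310957214948 · T[21,8]:8*15170932662679+11143554045652=132511015347084 · T[21,9]:9*12011282644725+15170932662679=123272476465204 · T[21,10]:10*5917584964655+12011282644725=71187132291275 · T[21,11]:11*1900842429486+5917584964655=26826851689001 · T[21,12]:12*411016633391+1900842429486=6833042030178 · T[21,13]:13*61068660380+411016633391=1204909218331 · T[21,14]:14*6302524580+61068660380=149304004500 · T[21,15]:15*452329200+6302524580=13087462580 · T[21,16]:16*22350954+452329200=809944464 · T[21,17]:17*741285+22350954=34952799 · T[21,18]:18*15675+741285=1023435 · T[21,19]:19*190+15675=19285 · T[21,20]:20*1+190=210 · T[21,21]:21*0+1=1
B_20 = ΣS(20,k) = 1+524287+580606446+45232115901+749206090500+4306078895384+11143554045652+15170932662679+12011282644725+5917584964655+1900842429486+411016633391+61068660380+6302524580+452329200+22350954+741285+15675+190+1 = 51724158235372
B_21 = ΣS(21,k) = 1+1048575+1742343625+181509070050+3791262568401+26585679462804+82310957214948+132511015347084+123272476465204+71187132291275+26826851689001+6833042030178+1204909218331+149304004500+13087462580+809944464+34952799+1023435+19285+210+1 = 474869816156751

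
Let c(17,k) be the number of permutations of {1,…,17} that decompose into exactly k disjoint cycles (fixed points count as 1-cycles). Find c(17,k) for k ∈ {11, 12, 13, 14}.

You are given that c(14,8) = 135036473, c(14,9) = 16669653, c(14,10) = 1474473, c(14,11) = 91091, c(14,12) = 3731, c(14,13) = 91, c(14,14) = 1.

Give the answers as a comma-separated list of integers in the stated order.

2185031420, 156952432, 8394022, 323680

i=15: T(15,9)=135036473+14·16669653=368411615 | T(15,10)=16669653+14·1474473=37312275 | T(15,11)=1474473+14·91091=2749747 | T(15,12)=91091+14·3731=143325 | T(15,13)=3731+14·91=5005 | T(15,14)=91+14·1=105
i=16: T(16,10)=368411615+15·37312275=928095740 | T(16,11)=37312275+15·2749747=78558480 | T(16,12)=2749747+15·143325=4899622 | T(16,13)=143325+15·5005=218400 | T(16,14)=5005+15·105=6580
i=17: T(17,11)=928095740+16·78558480=2185031420 | T(17,12)=78558480+16·4899622=156952432 | T(17,13)=4899622+16·218400=8394022 | T(17,14)=218400+16·6580=323680
Read c(17,11) = 2185031420, c(17,12) = 156952432, c(17,13) = 8394022, c(17,14) = 323680.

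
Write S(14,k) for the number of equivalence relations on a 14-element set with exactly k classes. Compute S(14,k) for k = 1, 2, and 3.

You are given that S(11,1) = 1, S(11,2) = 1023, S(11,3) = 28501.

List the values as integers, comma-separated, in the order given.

[12] T[12,1]:1*1+0=1 · T[12,2]:2*1023+1=2047 · T[12,3]:3*28501+1023=86526
[13] T[13,1]:1*1+0=1 · T[13,2]:2*2047+1=4095 · T[13,3]:3*86526+2047=261625
[14] T[14,1]:1*1+0=1 · T[14,2]:2*4095+1=8191 · T[14,3]:3*261625+4095=788970
Read S(14,1) = 1, S(14,2) = 8191, S(14,3) = 788970.

1, 8191, 788970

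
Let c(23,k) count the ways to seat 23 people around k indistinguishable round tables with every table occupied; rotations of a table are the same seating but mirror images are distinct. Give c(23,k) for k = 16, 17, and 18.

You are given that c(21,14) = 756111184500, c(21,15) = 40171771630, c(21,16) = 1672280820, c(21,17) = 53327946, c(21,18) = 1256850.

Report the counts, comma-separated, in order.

3256091103430, 136717357942, 4546047198

i=22: T(22,15)=756111184500+21·40171771630=1599718388730 | T(22,16)=40171771630+21·1672280820=75289668850 | T(22,17)=1672280820+21·53327946=2792167686 | T(22,18)=53327946+21·1256850=79721796
i=23: T(23,16)=1599718388730+22·75289668850=3256091103430 | T(23,17)=75289668850+22·2792167686=136717357942 | T(23,18)=2792167686+22·79721796=4546047198
Read c(23,16) = 3256091103430, c(23,17) = 136717357942, c(23,18) = 4546047198.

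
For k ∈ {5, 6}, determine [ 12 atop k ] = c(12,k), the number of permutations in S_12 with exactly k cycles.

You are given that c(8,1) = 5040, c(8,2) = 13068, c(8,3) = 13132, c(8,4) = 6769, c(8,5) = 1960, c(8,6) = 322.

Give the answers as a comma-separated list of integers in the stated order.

[9] T[9,2]:8*13068+5040=109584 · T[9,3]:8*13132+13068=118124 · T[9,4]:8*6769+13132=67284 · T[9,5]:8*1960+6769=22449 · T[9,6]:8*322+1960=4536
[10] T[10,3]:9*118124+109584=1172700 · T[10,4]:9*67284+118124=723680 · T[10,5]:9*22449+67284=269325 · T[10,6]:9*4536+22449=63273
[11] T[11,4]:10*723680+1172700=8409500 · T[11,5]:10*269325+723680=3416930 · T[11,6]:10*63273+269325=902055
[12] T[12,5]:11*3416930+8409500=45995730 · T[12,6]:11*902055+3416930=13339535
Read c(12,5) = 45995730, c(12,6) = 13339535.

45995730, 13339535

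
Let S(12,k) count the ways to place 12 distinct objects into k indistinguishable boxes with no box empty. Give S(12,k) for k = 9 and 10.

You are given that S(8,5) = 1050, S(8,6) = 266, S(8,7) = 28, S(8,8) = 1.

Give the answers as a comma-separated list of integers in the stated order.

22275, 1705

[9] T[9,6]:6*266+1050=2646 · T[9,7]:7*28+266=462 · T[9,8]:8*1+28=36 · T[9,9]:9*0+1=1
[10] T[10,7]:7*462+2646=5880 · T[10,8]:8*36+462=750 · T[10,9]:9*1+36=45 · T[10,10]:10*0+1=1
[11] T[11,8]:8*750+5880=11880 · T[11,9]:9*45+750=1155 · T[11,10]:10*1+45=55
[12] T[12,9]:9*1155+11880=22275 · T[12,10]:10*55+1155=1705
Read S(12,9) = 22275, S(12,10) = 1705.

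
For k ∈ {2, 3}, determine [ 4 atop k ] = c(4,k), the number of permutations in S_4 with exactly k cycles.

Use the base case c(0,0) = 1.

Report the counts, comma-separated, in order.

i=1: T(1,1)=1+0·0=1
i=2: T(2,1)=0+1·1=1 | T(2,2)=1+1·0=1
i=3: T(3,1)=0+2·1=2 | T(3,2)=1+2·1=3 | T(3,3)=1+2·0=1
i=4: T(4,2)=2+3·3=11 | T(4,3)=3+3·1=6
Read c(4,2) = 11, c(4,3) = 6.

11, 6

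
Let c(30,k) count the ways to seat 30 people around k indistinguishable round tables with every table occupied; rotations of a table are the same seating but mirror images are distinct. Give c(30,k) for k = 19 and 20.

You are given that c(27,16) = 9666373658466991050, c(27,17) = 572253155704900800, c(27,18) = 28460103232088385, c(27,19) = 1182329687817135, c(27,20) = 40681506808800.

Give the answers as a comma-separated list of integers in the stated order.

150566737512021319125, 6634460278534540725

i=28: T(28,17)=9666373658466991050+27·572253155704900800=25117208862499312650 | T(28,18)=572253155704900800+27·28460103232088385=1340675942971287195 | T(28,19)=28460103232088385+27·1182329687817135=60383004803151030 | T(28,20)=1182329687817135+27·40681506808800=2280730371654735
i=29: T(29,18)=25117208862499312650+28·1340675942971287195=62656135265695354110 | T(29,19)=1340675942971287195+28·60383004803151030=3031400077459516035 | T(29,20)=60383004803151030+28·2280730371654735=124243455209483610
i=30: T(30,19)=62656135265695354110+29·3031400077459516035=150566737512021319125 | T(30,20)=3031400077459516035+29·124243455209483610=6634460278534540725
Read c(30,19) = 150566737512021319125, c(30,20) = 6634460278534540725.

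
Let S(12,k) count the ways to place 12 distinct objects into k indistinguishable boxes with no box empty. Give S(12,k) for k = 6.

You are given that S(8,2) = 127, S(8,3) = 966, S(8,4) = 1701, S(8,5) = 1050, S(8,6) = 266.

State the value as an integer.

[9] T[9,3]:3*966+127=3025 · T[9,4]:4*1701+966=7770 · T[9,5]:5*1050+1701=6951 · T[9,6]:6*266+1050=2646
[10] T[10,4]:4*7770+3025=34105 · T[10,5]:5*6951+7770=42525 · T[10,6]:6*2646+6951=22827
[11] T[11,5]:5*42525+34105=246730 · T[11,6]:6*22827+42525=179487
[12] T[12,6]:6*179487+246730=1323652
Read S(12,6) = 1323652.

1323652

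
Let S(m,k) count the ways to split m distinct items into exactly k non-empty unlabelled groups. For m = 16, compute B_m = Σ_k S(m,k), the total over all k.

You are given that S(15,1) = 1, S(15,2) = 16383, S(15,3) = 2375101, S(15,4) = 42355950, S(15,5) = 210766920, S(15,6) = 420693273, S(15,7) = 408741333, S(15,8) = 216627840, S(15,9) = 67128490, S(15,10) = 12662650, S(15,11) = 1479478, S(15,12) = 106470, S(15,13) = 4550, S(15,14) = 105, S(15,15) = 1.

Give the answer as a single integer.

10480142147

row 16: T[16][1]=1·1+0=1  T[16][2]=2·16383+1=32767  T[16][3]=3·2375101+16383=7141686  T[16][4]=4·42355950+2375101=171798901  T[16][5]=5·210766920+42355950=1096190550  T[16][6]=6·420693273+210766920=2734926558  T[16][7]=7·408741333+420693273=3281882604  T[16][8]=8·216627840+408741333=2141764053  T[16][9]=9·67128490+216627840=820784250  T[16][10]=10·12662650+67128490=193754990  T[16][11]=11·1479478+12662650=28936908  T[16][12]=12·106470+1479478=2757118  T[16][13]=13·4550+106470=165620  T[16][14]=14·105+4550=6020  T[16][15]=15·1+105=120  T[16][16]=16·0+1=1
B_16 = ΣS(16,k) = 1+32767+7141686+171798901+1096190550+2734926558+3281882604+2141764053+820784250+193754990+28936908+2757118+165620+6020+120+1 = 10480142147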